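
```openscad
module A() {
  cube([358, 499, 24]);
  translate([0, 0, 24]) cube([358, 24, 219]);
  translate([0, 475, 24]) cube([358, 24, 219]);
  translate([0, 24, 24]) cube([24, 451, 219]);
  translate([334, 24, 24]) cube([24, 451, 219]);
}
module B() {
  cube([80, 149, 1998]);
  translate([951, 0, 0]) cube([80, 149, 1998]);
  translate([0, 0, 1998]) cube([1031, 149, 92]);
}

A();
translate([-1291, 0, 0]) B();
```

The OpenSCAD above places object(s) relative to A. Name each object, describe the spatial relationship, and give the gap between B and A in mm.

The door frame's nearest face is 260 mm from the open box's −x face.

A is an open box. B is a door frame. The door frame is on the floor beside the open box on its −x side. The gap between the door frame and the open box is 260 mm.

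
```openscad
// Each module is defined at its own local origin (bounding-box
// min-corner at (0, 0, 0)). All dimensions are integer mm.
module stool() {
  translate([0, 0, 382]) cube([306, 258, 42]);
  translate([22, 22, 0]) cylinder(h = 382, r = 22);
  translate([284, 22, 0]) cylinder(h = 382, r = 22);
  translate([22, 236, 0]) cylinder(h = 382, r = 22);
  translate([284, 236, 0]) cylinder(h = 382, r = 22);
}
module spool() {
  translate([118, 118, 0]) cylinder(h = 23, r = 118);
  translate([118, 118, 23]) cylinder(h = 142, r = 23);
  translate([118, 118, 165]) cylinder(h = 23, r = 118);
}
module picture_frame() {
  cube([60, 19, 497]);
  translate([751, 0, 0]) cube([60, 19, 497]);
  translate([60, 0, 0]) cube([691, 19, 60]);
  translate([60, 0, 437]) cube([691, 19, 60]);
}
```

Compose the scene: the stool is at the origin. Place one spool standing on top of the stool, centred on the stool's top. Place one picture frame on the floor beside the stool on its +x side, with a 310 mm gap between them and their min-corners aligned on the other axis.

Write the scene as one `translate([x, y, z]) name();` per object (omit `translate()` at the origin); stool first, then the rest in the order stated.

stool();
translate([35, 11, 424]) spool();
translate([616, 0, 0]) picture_frame();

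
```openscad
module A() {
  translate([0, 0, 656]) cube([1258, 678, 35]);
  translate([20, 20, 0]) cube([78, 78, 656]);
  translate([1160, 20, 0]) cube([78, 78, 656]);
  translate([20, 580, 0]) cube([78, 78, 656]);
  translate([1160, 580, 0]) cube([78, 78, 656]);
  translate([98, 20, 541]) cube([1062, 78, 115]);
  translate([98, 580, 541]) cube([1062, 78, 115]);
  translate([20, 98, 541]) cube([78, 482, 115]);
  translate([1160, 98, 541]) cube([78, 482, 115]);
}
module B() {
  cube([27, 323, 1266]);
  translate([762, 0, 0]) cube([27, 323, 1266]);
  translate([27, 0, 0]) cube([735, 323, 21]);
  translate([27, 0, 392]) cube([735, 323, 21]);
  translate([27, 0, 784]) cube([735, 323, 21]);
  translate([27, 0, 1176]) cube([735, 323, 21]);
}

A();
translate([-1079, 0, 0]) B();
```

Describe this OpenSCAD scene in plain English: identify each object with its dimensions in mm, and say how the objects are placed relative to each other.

A is a table: top 1258 mm (x) × 678 mm (y), 35 mm thick, upper face at z = 691 mm, on four 78×78 mm square legs, each inset 20 mm from the nearest pair of top edges, running from z = 0 to the bottom of the top. Four apron rails, 78 mm thick and 115 mm tall, run between adjacent legs with their top edges flush with the underside of the top and their outer faces flush with the legs' outer faces.

B is a bookshelf 789 mm wide overall, 323 mm deep and 1266 mm tall. The two sides are 27 mm thick vertical panels. 4 horizontal shelves of 21 mm thickness span between the inner faces of the sides; the lowest shelf sits on the floor and shelves are stacked with a clear vertical gap of 371 mm between each pair.

The bookshelf is on the floor beside the table on its −x side.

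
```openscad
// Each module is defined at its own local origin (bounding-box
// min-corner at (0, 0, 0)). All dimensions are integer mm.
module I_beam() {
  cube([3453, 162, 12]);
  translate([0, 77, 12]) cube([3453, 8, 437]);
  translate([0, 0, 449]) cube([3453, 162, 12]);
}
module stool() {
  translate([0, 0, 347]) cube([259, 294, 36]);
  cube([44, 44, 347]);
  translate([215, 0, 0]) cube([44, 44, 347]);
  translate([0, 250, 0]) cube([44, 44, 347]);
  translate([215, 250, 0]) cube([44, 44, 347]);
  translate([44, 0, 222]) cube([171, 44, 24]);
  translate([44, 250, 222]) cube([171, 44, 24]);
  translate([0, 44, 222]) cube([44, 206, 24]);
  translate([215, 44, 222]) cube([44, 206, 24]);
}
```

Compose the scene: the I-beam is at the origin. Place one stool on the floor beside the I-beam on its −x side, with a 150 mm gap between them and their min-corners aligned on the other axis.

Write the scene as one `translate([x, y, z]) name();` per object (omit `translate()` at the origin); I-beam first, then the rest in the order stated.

I_beam();
translate([-409, 0, 0]) stool();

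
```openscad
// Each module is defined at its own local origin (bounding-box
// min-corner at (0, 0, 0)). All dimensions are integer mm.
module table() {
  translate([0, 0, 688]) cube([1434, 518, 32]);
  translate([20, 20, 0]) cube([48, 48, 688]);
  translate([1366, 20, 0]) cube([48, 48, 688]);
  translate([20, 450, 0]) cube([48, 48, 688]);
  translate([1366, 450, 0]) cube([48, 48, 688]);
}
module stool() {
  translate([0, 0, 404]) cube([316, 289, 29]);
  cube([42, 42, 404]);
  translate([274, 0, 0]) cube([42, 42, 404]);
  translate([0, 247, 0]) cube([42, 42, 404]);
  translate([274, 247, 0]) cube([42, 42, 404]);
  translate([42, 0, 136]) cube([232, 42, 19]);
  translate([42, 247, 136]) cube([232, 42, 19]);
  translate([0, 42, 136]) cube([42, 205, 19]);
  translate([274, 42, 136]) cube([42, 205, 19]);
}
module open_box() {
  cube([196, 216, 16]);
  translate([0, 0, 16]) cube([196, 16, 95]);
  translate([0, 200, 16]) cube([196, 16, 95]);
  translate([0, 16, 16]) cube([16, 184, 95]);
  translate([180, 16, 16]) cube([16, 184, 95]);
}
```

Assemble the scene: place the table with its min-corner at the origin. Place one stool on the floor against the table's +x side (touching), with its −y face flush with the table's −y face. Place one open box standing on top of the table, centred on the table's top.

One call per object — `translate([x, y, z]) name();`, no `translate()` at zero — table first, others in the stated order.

table();
translate([1434, 0, 0]) stool();
translate([619, 151, 720]) open_box();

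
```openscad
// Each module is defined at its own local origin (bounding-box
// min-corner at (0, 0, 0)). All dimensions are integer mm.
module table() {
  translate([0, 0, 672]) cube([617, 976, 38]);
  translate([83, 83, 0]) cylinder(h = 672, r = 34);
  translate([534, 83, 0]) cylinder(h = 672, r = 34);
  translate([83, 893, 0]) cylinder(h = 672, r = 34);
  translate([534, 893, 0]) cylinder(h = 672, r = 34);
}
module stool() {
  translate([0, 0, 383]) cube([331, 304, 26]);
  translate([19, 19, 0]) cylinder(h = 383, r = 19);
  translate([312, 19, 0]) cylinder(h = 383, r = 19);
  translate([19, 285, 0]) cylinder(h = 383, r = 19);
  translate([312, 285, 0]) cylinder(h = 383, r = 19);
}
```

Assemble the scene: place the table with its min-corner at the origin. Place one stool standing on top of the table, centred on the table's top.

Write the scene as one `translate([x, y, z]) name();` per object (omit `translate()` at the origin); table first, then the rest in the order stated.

table();
translate([143, 336, 710]) stool();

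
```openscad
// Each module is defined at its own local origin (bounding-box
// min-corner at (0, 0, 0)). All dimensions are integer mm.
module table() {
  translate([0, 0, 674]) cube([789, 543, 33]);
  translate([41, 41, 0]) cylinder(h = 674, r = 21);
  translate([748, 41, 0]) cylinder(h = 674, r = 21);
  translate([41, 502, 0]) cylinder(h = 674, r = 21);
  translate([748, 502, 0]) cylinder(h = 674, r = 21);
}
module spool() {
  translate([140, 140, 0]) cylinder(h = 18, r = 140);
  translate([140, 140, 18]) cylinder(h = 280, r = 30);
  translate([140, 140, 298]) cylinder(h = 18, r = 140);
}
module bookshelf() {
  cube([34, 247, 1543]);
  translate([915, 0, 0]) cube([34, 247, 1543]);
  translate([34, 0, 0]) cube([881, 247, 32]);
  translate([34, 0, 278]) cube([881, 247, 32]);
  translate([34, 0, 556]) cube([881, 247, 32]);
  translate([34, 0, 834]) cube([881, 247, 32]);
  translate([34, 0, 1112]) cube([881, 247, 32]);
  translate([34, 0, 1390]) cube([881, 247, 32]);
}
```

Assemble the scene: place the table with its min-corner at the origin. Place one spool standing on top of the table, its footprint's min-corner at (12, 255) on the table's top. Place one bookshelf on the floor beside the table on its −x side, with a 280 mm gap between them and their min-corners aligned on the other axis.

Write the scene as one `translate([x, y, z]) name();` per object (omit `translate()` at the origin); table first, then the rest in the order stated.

table();
translate([12, 255, 707]) spool();
translate([-1229, 0, 0]) bookshelf();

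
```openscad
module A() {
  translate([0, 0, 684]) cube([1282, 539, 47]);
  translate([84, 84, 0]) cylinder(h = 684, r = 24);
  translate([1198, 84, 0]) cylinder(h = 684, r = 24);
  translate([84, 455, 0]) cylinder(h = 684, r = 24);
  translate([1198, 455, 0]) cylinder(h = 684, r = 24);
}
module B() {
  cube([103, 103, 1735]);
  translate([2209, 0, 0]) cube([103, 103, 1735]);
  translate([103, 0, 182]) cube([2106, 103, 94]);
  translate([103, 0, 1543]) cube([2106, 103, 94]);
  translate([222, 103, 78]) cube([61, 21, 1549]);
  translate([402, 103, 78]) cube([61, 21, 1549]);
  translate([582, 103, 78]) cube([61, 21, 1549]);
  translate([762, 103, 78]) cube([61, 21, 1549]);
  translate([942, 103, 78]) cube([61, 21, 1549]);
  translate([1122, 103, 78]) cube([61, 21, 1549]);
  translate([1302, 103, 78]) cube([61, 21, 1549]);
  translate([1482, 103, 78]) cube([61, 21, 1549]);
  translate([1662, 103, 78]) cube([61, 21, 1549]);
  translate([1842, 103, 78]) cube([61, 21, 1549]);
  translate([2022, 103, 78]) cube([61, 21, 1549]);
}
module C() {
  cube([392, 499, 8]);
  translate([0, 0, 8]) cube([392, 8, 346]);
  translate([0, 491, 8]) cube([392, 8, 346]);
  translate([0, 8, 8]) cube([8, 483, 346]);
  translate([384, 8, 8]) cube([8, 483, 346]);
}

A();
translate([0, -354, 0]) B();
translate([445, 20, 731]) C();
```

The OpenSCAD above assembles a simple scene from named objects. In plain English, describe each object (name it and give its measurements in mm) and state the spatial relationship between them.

A is a rectangular dining table. The top is 1282×539×47 mm with its upper surface at z = 731 mm. It stands on four round legs of 48 mm diameter, each leg's bounding box inset 60 mm from the nearest pair of top edges, running from the floor to the underside of the top.

B is a fence section. Two 103×103 mm posts, 1735 mm tall, stand on the floor with a clear span of 2106 mm between their inner faces. Two horizontal rails of 103×94 mm section span the gap between the posts with their undersides at z = 182 mm and z = 1543 mm, flush with the posts' −y face. 11 pickets, each 61 mm wide, 21 mm thick and 1549 mm tall, are fixed to the +y face of the rails with their bottoms at z = 78 mm, evenly spaced across the span with equal gaps (rounded down to the nearest mm) at the −x end and between each pair — any rounding remainder accumulates at the +x end.

C is an open-topped rectangular box: outside dimensions 392×499×354 mm, with a uniform wall and base thickness of 8 mm. The base is a full 392×499 slab on the floor; four walls sit on top of the base. The front and back walls (the −y and +y sides) span the full width; the two side walls fit between them.

The fence section is on the floor beside the table on its −y side. The open box is on top of the table, centred.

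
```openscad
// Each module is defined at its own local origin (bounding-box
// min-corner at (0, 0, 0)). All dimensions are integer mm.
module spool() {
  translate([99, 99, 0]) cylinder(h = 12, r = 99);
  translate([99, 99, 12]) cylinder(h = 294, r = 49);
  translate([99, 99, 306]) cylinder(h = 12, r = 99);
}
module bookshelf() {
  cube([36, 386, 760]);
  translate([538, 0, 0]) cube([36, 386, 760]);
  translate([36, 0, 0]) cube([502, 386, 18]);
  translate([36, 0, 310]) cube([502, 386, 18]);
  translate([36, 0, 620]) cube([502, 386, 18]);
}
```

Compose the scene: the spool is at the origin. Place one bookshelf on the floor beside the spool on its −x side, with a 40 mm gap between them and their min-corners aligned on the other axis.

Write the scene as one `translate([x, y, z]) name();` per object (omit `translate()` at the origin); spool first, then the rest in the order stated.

spool();
translate([-614, 0, 0]) bookshelf();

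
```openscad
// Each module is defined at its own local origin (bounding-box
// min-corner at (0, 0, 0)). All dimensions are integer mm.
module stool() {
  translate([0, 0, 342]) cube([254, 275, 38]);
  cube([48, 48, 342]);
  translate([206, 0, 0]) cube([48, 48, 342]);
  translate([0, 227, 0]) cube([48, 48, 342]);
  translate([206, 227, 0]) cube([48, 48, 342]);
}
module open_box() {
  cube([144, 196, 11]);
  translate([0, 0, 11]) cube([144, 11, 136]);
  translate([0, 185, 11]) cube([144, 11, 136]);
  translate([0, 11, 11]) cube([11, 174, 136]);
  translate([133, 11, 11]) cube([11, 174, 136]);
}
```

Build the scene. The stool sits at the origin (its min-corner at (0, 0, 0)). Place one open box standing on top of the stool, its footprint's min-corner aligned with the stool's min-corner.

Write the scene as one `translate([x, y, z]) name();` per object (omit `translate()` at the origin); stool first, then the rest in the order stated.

stool();
translate([0, 0, 380]) open_box();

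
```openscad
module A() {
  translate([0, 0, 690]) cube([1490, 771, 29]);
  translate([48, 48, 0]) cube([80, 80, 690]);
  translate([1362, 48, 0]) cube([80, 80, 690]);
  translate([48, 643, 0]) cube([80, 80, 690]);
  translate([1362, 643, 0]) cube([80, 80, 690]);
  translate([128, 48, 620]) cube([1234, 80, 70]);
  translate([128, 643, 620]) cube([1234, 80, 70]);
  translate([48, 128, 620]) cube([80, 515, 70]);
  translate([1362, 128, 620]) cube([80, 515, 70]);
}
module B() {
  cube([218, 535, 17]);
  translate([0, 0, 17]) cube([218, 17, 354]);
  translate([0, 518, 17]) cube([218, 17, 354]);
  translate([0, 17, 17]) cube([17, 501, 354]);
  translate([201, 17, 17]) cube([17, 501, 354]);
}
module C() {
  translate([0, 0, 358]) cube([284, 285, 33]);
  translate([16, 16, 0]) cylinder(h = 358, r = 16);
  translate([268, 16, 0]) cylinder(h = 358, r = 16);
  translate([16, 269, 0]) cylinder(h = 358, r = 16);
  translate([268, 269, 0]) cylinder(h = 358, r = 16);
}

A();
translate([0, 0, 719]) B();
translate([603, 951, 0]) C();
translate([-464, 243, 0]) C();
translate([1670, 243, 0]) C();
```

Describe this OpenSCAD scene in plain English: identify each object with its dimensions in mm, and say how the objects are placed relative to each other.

A is a table: top 1490 mm (x) × 771 mm (y), 29 mm thick, upper face at z = 719 mm, on four 80×80 mm square legs, each inset 48 mm from the nearest pair of top edges, running from z = 0 to the bottom of the top. Four apron rails, 80 mm thick and 70 mm tall, run between adjacent legs with their top edges flush with the underside of the top and their outer faces flush with the legs' outer faces.

B is an open storage box with external size 218×535×371 mm and wall thickness 17 mm (the base is also 17 mm thick). The base covers the whole footprint; the four walls stand on the base, with the y-facing walls full-width and the x-facing walls fitting between their inner faces.

C is a simple wooden stool: a rectangular seat 284 mm (x) by 285 mm (y), 33 mm thick, top face at z = 391 mm, on four round legs, each 32 mm in diameter. The legs rest on z = 0, each leg's axis is inset half a diameter from the nearest pair of seat edges (so the leg's bounding box is flush with the corner).

The open box is on top of the table. Three stools sit around the table at the +y, −x, +x sides.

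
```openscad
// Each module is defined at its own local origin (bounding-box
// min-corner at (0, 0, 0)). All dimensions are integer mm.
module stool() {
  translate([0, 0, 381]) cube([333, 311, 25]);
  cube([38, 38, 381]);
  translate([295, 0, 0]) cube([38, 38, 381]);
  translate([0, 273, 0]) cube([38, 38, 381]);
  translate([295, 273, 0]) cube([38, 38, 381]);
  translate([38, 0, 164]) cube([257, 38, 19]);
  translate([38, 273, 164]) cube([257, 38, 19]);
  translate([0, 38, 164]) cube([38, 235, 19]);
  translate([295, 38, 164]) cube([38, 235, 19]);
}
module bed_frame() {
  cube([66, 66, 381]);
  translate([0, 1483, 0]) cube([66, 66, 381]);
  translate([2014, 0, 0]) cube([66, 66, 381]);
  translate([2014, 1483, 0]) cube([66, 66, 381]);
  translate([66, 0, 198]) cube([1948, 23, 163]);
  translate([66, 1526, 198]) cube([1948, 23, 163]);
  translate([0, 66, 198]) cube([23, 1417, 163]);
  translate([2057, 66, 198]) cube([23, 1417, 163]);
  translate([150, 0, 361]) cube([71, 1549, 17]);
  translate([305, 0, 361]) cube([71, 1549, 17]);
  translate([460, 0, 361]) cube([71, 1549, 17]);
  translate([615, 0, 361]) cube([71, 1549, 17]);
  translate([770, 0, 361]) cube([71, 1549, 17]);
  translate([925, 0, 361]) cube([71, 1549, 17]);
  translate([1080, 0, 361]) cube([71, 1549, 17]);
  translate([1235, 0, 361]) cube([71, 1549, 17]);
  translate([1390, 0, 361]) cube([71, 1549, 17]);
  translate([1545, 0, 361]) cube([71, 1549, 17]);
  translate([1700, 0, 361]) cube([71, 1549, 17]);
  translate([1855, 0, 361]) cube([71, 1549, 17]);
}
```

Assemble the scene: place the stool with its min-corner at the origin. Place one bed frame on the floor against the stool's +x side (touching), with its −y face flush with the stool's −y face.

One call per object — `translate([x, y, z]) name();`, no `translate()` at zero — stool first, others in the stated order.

stool();
translate([333, 0, 0]) bed_frame();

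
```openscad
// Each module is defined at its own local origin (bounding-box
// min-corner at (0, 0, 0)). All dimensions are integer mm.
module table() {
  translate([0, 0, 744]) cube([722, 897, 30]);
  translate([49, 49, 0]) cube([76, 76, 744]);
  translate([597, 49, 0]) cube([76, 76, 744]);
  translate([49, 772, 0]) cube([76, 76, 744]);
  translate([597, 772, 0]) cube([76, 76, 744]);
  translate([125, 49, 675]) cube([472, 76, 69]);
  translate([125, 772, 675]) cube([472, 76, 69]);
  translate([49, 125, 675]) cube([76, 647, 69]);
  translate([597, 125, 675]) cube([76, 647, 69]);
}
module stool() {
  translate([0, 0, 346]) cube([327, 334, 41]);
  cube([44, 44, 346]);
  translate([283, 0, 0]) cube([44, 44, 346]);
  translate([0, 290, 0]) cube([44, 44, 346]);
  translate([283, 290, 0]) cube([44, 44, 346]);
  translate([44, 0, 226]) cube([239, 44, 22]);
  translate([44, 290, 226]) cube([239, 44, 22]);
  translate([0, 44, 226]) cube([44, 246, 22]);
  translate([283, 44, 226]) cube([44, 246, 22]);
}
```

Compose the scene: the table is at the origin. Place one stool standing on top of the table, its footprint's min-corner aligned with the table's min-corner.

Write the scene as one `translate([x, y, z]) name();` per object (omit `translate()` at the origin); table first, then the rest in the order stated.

table();
translate([0, 0, 774]) stool();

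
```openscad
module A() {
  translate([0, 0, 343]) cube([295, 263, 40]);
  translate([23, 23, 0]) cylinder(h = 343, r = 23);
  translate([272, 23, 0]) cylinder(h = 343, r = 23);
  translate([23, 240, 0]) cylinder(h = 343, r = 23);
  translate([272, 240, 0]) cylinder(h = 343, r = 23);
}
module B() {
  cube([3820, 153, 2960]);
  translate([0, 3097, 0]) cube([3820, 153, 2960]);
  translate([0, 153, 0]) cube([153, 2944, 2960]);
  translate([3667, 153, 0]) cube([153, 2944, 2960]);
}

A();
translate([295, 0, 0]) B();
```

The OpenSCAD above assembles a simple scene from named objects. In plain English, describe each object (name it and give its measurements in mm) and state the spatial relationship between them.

A is a four-legged stool. The seat is 295×263 mm, 40 mm thick, top at z = 383 mm. It stands on four round legs, each 46 mm in diameter, from z = 0 to the seat underside, each leg's axis is inset half a diameter from the nearest pair of seat edges (so the leg's bounding box is flush with the corner).

B is a box-shaped house frame (walls only): outside footprint 3820×3250 mm, wall height 2960 mm, wall thickness 153 mm. The two y-facing walls run the full x-width; the two x-facing walls fit between the inner faces of the y-facing walls.

The house frame is against the stool's +x side, with their −y faces flush.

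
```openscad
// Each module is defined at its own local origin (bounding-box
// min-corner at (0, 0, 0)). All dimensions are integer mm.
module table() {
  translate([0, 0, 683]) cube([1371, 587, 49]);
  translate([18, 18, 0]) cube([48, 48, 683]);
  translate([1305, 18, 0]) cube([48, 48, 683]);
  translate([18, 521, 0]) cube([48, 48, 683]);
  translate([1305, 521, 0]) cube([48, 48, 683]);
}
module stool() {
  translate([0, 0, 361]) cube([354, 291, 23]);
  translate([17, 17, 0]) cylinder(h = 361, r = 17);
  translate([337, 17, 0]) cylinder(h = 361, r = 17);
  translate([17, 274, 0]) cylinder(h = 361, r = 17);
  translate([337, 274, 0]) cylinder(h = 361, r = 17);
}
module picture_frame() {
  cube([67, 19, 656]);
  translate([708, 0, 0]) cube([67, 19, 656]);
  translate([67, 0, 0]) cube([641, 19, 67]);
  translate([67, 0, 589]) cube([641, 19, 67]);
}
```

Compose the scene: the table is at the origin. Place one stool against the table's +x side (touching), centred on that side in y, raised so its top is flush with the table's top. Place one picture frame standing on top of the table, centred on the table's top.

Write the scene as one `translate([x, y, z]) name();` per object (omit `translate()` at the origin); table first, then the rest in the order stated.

table();
translate([1371, 148, 348]) stool();
translate([298, 284, 732]) picture_frame();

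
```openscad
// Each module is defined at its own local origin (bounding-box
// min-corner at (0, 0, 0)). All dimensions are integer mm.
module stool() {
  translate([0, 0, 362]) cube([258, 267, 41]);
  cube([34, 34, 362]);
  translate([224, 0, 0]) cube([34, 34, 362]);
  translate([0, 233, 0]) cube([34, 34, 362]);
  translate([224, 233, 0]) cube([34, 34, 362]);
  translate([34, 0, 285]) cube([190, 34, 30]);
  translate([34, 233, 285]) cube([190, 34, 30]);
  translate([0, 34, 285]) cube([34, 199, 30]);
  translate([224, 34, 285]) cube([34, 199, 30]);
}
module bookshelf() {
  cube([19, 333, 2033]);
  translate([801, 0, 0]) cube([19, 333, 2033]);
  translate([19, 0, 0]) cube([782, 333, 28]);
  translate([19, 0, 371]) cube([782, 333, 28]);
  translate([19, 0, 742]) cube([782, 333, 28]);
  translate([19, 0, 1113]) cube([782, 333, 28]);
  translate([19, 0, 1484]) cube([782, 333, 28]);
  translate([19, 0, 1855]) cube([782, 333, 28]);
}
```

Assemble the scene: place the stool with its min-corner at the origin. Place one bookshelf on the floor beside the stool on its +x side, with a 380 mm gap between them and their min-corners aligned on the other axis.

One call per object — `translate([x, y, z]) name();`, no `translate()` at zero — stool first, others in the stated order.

stool();
translate([638, 0, 0]) bookshelf();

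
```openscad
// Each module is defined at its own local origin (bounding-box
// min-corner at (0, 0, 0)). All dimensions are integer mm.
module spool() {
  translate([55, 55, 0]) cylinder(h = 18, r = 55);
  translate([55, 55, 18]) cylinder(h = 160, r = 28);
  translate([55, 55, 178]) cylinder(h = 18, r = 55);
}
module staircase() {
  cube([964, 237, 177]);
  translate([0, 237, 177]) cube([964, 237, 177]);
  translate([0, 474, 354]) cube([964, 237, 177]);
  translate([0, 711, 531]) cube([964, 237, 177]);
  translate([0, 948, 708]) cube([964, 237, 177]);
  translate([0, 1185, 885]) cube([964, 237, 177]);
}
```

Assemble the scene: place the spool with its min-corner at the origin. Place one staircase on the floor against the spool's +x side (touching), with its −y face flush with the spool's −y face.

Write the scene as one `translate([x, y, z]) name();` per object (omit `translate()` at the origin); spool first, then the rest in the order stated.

spool();
translate([110, 0, 0]) staircase();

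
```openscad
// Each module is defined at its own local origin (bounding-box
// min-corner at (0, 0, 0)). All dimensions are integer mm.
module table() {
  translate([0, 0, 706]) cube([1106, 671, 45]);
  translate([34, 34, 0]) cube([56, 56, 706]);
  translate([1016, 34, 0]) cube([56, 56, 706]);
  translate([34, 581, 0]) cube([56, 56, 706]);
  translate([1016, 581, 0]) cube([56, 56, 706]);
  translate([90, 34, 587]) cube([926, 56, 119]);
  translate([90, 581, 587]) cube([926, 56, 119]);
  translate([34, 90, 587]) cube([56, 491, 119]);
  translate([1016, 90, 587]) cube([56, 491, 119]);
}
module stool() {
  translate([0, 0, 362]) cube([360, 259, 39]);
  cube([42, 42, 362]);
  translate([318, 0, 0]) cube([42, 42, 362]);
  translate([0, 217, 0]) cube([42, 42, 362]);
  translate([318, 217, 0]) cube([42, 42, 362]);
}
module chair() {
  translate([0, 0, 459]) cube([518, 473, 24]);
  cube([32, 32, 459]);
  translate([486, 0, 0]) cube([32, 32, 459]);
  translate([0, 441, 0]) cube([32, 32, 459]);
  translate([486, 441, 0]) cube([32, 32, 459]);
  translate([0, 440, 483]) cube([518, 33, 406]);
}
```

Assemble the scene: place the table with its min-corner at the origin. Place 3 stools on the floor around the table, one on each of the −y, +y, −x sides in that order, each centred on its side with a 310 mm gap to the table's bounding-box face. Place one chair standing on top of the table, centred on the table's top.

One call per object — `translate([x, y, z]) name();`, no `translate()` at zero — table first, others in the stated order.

table();
translate([373, -569, 0]) stool();
translate([373, 981, 0]) stool();
translate([-670, 206, 0]) stool();
translate([294, 99, 751]) chair();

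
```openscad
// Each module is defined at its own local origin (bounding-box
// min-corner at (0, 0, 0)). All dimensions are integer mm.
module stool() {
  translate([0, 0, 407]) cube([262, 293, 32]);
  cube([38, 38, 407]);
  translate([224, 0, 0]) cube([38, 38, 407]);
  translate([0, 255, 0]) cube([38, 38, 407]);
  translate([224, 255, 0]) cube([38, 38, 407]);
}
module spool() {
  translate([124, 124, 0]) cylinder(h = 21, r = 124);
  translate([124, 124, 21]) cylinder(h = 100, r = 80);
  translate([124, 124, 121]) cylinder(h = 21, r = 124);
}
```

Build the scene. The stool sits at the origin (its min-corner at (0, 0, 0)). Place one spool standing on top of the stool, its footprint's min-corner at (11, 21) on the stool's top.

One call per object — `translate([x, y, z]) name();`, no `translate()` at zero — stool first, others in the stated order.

stool();
translate([11, 21, 439]) spool();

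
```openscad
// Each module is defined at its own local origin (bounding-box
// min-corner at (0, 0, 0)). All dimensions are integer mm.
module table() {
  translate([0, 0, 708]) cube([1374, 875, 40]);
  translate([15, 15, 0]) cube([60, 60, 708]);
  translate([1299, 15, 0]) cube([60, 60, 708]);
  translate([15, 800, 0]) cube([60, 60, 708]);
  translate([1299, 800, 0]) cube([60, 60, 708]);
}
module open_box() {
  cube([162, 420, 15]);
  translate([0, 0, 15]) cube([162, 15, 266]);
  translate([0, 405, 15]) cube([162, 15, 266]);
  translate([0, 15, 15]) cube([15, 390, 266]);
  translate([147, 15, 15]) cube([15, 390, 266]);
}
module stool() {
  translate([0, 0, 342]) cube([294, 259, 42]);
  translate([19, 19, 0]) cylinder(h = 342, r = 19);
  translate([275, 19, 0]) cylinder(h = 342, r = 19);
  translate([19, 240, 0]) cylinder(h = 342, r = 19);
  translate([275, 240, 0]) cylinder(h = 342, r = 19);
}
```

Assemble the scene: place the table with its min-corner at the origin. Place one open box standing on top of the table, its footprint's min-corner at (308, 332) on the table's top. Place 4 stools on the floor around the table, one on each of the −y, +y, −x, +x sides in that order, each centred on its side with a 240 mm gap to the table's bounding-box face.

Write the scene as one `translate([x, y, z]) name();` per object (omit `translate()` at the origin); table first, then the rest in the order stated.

table();
translate([308, 332, 748]) open_box();
translate([540, -499, 0]) stool();
translate([540, 1115, 0]) stool();
translate([-534, 308, 0]) stool();
translate([1614, 308, 0]) stool();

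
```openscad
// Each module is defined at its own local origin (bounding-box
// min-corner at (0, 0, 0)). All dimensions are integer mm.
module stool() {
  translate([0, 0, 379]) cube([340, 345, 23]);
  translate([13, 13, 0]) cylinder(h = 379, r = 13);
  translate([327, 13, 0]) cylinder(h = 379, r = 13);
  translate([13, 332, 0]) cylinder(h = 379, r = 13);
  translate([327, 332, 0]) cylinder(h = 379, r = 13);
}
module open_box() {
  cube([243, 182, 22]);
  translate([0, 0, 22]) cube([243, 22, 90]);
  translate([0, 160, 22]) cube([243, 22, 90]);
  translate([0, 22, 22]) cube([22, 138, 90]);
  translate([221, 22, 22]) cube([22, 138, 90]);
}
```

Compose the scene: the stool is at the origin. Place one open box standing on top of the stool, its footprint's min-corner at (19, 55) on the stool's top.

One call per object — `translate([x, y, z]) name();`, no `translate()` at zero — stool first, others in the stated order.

stool();
translate([19, 55, 402]) open_box();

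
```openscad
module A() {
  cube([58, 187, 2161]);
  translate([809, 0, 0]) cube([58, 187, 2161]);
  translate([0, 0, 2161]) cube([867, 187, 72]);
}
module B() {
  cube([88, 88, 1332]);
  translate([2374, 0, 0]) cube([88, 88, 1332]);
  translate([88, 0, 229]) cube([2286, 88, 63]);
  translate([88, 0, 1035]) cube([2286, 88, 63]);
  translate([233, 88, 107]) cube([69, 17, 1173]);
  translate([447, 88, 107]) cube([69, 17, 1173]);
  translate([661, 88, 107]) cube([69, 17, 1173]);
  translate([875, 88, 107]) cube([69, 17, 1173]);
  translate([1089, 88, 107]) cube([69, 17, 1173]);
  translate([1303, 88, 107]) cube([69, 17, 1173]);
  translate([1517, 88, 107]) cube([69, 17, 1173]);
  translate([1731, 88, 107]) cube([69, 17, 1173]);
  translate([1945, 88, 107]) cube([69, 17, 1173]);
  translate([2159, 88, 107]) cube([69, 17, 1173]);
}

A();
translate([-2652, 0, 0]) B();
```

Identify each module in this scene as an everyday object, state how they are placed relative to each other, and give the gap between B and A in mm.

The fence section's nearest face is 190 mm from the door frame's −x face.

A is a door frame. B is a fence section. The fence section is on the floor beside the door frame on its −x side. The gap between the fence section and the door frame is 190 mm.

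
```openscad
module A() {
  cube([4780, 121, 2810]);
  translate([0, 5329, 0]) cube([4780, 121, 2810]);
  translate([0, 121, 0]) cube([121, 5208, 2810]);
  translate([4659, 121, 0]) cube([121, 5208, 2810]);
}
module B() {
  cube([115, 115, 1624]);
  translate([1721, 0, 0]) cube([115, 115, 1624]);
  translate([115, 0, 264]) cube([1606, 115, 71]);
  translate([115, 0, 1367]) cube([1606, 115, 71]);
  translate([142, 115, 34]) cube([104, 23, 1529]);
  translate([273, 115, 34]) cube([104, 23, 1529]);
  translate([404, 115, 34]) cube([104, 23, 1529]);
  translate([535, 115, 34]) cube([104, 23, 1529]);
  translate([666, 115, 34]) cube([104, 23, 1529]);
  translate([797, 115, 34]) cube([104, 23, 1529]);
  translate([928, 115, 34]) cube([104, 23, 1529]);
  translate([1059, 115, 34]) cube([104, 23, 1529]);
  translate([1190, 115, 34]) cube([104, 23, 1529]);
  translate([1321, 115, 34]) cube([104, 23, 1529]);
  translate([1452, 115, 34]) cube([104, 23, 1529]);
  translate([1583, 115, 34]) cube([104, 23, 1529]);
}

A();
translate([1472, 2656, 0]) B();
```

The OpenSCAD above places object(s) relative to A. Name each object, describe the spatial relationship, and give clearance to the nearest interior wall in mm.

Clearances: x = 1351, y = 2535; minimum 1351 mm.

A is a house frame. B is a fence section. The fence section sits inside the house frame, centred. The clearance to the nearest interior wall is 1351 mm.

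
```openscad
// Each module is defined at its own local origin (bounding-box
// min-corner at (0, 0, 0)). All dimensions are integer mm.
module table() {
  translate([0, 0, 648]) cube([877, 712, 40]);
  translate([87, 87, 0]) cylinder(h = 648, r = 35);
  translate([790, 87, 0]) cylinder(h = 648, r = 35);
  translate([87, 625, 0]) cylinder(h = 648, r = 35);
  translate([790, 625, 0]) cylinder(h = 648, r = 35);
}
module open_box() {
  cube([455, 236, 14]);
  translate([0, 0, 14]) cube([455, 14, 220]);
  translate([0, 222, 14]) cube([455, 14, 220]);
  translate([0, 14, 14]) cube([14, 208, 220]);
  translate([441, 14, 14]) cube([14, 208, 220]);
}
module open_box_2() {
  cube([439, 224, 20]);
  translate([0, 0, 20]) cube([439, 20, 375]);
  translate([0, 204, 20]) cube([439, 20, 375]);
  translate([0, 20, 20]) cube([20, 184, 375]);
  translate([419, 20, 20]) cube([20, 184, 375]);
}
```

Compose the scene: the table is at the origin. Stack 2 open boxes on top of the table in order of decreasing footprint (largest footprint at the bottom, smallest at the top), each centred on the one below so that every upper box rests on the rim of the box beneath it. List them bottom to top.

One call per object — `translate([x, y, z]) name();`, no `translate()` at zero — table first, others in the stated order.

table();
translate([211, 238, 688]) open_box();
translate([219, 244, 922]) open_box_2();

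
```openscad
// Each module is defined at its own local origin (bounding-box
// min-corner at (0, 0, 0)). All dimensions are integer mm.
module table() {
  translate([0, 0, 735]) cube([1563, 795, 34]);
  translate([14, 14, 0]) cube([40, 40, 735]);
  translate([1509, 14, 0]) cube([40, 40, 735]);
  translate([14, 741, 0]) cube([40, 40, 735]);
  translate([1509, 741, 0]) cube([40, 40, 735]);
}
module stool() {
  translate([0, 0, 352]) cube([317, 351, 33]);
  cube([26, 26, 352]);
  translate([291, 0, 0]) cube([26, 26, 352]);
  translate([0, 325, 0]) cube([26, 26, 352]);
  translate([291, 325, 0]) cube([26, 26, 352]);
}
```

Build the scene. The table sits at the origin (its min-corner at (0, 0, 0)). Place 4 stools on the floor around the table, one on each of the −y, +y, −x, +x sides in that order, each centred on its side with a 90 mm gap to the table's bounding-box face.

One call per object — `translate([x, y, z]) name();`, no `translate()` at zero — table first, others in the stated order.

table();
translate([623, -441, 0]) stool();
translate([623, 885, 0]) stool();
translate([-407, 222, 0]) stool();
translate([1653, 222, 0]) stool();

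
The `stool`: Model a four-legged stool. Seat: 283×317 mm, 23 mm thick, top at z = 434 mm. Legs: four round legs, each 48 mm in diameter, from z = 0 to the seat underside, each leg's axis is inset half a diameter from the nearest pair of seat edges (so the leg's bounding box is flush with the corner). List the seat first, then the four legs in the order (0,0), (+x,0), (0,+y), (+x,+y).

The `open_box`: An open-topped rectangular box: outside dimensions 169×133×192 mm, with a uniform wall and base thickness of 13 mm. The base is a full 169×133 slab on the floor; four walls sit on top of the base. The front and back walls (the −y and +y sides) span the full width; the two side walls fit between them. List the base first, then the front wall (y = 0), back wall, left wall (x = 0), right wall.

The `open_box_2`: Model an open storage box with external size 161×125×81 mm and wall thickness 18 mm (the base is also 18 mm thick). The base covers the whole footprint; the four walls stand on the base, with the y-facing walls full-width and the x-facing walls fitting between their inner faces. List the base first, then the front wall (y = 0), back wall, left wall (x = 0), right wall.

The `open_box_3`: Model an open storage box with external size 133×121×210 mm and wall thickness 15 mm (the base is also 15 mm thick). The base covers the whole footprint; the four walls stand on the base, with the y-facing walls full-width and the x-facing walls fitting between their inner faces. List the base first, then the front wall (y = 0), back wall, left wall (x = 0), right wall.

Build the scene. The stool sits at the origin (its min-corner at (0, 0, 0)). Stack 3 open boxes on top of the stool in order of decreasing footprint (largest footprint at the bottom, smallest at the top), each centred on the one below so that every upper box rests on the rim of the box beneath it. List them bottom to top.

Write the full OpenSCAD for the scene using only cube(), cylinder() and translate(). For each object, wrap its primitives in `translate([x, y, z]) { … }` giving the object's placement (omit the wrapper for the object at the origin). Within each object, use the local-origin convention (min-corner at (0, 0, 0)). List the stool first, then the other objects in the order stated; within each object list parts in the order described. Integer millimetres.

translate([0, 0, 411]) cube([283, 317, 23]);
translate([24, 24, 0]) cylinder(h = 411, r = 24);
translate([259, 24, 0]) cylinder(h = 411, r = 24);
translate([24, 293, 0]) cylinder(h = 411, r = 24);
translate([259, 293, 0]) cylinder(h = 411, r = 24);
translate([57, 92, 434]) {
  cube([169, 133, 13]);
  translate([0, 0, 13]) cube([169, 13, 179]);
  translate([0, 120, 13]) cube([169, 13, 179]);
  translate([0, 13, 13]) cube([13, 107, 179]);
  translate([156, 13, 13]) cube([13, 107, 179]);
}
translate([61, 96, 626]) {
  cube([161, 125, 18]);
  translate([0, 0, 18]) cube([161, 18, 63]);
  translate([0, 107, 18]) cube([161, 18, 63]);
  translate([0, 18, 18]) cube([18, 89, 63]);
  translate([143, 18, 18]) cube([18, 89, 63]);
}
translate([75, 98, 707]) {
  cube([133, 121, 15]);
  translate([0, 0, 15]) cube([133, 15, 195]);
  translate([0, 106, 15]) cube([133, 15, 195]);
  translate([0, 15, 15]) cube([15, 91, 195]);
  translate([118, 15, 15]) cube([15, 91, 195]);
}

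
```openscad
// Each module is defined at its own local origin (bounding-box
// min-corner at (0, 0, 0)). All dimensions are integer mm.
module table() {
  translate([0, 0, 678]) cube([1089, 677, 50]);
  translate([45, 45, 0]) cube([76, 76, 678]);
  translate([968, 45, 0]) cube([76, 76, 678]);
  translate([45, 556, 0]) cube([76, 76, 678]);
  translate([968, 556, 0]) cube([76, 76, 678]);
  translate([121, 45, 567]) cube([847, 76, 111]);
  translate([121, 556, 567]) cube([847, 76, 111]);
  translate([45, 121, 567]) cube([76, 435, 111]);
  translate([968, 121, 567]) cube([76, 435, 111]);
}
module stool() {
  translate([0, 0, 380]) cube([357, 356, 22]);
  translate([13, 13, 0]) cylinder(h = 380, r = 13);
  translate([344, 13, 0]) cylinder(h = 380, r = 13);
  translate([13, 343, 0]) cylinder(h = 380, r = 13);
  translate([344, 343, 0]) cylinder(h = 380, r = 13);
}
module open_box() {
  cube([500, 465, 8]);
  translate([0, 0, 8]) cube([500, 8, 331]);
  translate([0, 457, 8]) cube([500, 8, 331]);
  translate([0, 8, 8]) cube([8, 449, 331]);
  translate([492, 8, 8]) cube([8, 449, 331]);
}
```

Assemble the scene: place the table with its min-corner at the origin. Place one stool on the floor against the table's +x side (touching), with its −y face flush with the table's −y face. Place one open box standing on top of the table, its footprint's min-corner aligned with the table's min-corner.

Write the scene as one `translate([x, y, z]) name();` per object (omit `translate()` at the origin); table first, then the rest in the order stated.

table();
translate([1089, 0, 0]) stool();
translate([0, 0, 728]) open_box();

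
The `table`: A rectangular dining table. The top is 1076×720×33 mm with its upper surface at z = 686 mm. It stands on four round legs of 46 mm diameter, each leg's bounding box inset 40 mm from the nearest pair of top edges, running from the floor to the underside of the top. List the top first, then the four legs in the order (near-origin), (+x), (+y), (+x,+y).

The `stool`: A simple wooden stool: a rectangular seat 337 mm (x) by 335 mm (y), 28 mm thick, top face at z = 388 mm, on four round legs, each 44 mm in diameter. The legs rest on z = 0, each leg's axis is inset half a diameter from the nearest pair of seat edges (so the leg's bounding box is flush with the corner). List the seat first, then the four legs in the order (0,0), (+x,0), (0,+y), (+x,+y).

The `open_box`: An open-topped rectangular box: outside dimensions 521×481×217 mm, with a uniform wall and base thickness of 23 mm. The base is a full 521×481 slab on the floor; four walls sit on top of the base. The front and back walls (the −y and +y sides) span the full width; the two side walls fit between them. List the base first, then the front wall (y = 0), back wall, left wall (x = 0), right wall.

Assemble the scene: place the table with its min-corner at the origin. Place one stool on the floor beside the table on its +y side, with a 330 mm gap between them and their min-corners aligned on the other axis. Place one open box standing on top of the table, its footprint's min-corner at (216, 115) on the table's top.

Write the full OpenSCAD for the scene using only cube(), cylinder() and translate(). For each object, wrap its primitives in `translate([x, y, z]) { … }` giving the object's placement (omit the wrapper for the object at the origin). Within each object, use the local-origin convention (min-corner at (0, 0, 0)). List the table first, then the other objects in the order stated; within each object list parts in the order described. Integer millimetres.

translate([0, 0, 653]) cube([1076, 720, 33]);
translate([63, 63, 0]) cylinder(h = 653, r = 23);
translate([1013, 63, 0]) cylinder(h = 653, r = 23);
translate([63, 657, 0]) cylinder(h = 653, r = 23);
translate([1013, 657, 0]) cylinder(h = 653, r = 23);
translate([0, 1050, 0]) {
  translate([0, 0, 360]) cube([337, 335, 28]);
  translate([22, 22, 0]) cylinder(h = 360, r = 22);
  translate([315, 22, 0]) cylinder(h = 360, r = 22);
  translate([22, 313, 0]) cylinder(h = 360, r = 22);
  translate([315, 313, 0]) cylinder(h = 360, r = 22);
}
translate([216, 115, 686]) {
  cube([521, 481, 23]);
  translate([0, 0, 23]) cube([521, 23, 194]);
  translate([0, 458, 23]) cube([521, 23, 194]);
  translate([0, 23, 23]) cube([23, 435, 194]);
  translate([498, 23, 23]) cube([23, 435, 194]);
}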